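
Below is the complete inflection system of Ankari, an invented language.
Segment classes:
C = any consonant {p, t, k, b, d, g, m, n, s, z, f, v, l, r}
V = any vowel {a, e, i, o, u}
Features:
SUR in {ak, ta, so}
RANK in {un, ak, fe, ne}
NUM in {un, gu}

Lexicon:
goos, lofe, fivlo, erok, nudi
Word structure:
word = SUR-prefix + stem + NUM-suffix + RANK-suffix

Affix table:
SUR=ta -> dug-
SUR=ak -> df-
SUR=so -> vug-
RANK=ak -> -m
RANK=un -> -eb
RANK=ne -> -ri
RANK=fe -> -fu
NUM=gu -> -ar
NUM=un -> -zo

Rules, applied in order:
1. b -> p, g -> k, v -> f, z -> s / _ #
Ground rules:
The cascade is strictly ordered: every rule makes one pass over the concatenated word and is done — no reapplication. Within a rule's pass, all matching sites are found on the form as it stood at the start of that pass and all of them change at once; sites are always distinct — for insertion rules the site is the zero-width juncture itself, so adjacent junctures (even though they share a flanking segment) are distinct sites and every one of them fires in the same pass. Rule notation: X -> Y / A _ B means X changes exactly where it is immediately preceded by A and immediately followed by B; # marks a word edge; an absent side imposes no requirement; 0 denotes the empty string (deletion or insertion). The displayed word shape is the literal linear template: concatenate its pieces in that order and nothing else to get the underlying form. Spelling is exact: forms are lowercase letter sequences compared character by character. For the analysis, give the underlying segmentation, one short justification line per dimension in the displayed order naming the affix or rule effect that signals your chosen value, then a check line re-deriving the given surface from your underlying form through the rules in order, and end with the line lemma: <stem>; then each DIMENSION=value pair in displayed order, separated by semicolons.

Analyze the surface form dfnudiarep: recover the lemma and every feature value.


underlying: df-nudi-ar-eb
SUR=ak - signalled by the affix df-
RANK=un - signalled by the affix -eb
NUM=gu - signalled by the affix -ar
check: dfnudiareb -> dfnudiarep
lemma: nudi; SUR=ak; RANK=un; NUM=gu


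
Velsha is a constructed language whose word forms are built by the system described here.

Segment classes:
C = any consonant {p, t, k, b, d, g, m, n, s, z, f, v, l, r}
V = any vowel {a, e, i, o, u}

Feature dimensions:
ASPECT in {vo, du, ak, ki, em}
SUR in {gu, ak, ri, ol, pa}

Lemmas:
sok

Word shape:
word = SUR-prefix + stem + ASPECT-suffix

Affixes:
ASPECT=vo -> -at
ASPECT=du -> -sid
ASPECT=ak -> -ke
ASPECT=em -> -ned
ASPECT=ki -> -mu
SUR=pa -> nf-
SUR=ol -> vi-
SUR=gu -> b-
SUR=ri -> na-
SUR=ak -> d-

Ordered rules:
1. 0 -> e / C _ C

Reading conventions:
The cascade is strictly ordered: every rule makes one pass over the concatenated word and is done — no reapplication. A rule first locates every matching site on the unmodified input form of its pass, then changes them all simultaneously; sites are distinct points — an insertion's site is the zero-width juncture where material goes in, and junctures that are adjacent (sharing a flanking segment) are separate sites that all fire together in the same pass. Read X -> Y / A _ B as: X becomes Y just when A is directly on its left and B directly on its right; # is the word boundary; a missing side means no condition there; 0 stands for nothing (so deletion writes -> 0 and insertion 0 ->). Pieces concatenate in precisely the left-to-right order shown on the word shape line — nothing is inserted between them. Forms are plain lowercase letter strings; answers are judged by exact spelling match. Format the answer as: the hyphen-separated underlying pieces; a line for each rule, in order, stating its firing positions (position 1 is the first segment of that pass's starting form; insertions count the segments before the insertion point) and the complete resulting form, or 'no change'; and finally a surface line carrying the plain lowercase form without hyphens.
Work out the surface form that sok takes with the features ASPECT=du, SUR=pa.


underlying: nf-sok-sid
1. 0 -> e / C _ C: inserts after position(s) 1, 2, 5: nefesokesid
surface: nefesokesid


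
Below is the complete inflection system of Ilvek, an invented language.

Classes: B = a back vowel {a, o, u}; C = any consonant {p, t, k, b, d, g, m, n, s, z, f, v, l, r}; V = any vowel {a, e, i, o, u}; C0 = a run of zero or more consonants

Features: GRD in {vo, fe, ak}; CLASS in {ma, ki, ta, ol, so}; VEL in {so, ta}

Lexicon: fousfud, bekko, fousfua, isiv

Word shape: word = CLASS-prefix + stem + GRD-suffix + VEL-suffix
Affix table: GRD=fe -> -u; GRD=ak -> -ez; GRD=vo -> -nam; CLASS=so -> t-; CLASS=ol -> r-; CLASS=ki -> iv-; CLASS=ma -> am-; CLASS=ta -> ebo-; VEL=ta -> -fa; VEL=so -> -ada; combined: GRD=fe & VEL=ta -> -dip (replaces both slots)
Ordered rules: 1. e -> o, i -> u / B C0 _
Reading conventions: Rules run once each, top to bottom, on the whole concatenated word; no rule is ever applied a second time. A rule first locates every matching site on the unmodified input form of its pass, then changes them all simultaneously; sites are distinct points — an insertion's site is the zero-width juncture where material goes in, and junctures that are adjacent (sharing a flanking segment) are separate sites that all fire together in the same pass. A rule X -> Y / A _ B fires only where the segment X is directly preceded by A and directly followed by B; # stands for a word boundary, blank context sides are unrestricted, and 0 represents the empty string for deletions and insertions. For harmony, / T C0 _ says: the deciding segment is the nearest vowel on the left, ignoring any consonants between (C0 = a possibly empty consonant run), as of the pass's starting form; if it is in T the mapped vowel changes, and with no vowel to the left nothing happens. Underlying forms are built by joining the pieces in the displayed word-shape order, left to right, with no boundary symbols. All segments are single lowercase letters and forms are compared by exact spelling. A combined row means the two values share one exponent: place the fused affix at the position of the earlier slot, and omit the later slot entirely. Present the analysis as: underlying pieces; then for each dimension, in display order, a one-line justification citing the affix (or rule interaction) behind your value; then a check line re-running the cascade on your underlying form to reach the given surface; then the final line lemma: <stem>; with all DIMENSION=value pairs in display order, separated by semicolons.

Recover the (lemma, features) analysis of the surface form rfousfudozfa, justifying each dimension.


underlying: r-fousfud-ez-fa
GRD=ak - signalled by the affix -ez
CLASS=ol - signalled by the affix r-
VEL=ta - signalled by the affix -fa
check: rfousfudezfa -> rfousfudozfa
lemma: fousfud; GRD=ak; CLASS=ol; VEL=ta


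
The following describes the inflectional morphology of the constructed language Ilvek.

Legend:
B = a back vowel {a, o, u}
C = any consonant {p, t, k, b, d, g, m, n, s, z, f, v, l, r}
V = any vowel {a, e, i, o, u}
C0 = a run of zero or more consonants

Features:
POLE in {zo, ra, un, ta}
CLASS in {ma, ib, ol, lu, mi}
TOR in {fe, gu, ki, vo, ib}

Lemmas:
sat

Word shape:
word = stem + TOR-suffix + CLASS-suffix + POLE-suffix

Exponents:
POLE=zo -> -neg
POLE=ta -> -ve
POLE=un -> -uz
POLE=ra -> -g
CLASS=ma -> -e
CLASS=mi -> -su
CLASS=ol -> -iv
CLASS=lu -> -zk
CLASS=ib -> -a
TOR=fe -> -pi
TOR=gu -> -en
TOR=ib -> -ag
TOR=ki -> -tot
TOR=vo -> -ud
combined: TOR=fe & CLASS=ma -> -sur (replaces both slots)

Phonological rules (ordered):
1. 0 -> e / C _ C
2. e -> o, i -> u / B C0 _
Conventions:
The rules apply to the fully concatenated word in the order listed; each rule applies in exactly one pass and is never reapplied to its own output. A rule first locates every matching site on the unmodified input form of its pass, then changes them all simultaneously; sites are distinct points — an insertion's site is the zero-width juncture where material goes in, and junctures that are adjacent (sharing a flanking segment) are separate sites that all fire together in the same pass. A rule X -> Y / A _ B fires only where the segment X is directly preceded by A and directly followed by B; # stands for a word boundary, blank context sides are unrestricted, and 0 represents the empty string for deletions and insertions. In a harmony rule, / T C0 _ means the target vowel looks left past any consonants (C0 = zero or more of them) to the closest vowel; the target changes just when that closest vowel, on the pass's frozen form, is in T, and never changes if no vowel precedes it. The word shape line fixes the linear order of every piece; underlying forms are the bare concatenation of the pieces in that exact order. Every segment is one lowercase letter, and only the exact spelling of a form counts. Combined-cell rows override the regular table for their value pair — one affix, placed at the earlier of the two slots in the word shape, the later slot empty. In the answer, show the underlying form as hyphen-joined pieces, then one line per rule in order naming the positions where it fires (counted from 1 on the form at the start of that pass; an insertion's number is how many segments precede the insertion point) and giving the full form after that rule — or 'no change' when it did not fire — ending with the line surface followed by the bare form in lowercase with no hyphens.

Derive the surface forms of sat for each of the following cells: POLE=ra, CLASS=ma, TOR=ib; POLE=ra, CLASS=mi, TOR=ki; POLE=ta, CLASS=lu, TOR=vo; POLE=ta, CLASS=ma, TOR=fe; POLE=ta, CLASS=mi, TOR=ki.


cell POLE=ra, CLASS=ma, TOR=ib:
underlying: sat-ag-e-g
1. 0 -> e / C _ C: no change
2. e -> o, i -> u / B C0 _: fires at position(s) 6: satagog
surface: satagog

cell POLE=ra, CLASS=mi, TOR=ki:
underlying: sat-tot-su-g
1. 0 -> e / C _ C: inserts after position(s) 3, 6: satetotesug
2. e -> o, i -> u / B C0 _: fires at position(s) 4, 8: satototosug
surface: satototosug

cell POLE=ta, CLASS=lu, TOR=vo:
underlying: sat-ud-zk-ve
1. 0 -> e / C _ C: inserts after position(s) 5, 6, 7: satudezekeve
2. e -> o, i -> u / B C0 _: fires at position(s) 6: satudozekeve
surface: satudozekeve

cell POLE=ta, CLASS=ma, TOR=fe:
underlying: sat-sur-ve
1. 0 -> e / C _ C: inserts after position(s) 3, 6: satesureve
2. e -> o, i -> u / B C0 _: fires at position(s) 4, 8: satosurove
surface: satosurove

cell POLE=ta, CLASS=mi, TOR=ki:
underlying: sat-tot-su-ve
1. 0 -> e / C _ C: inserts after position(s) 3, 6: satetotesuve
2. e -> o, i -> u / B C0 _: fires at position(s) 4, 8, 12: satototosuvo
surface: satototosuvo


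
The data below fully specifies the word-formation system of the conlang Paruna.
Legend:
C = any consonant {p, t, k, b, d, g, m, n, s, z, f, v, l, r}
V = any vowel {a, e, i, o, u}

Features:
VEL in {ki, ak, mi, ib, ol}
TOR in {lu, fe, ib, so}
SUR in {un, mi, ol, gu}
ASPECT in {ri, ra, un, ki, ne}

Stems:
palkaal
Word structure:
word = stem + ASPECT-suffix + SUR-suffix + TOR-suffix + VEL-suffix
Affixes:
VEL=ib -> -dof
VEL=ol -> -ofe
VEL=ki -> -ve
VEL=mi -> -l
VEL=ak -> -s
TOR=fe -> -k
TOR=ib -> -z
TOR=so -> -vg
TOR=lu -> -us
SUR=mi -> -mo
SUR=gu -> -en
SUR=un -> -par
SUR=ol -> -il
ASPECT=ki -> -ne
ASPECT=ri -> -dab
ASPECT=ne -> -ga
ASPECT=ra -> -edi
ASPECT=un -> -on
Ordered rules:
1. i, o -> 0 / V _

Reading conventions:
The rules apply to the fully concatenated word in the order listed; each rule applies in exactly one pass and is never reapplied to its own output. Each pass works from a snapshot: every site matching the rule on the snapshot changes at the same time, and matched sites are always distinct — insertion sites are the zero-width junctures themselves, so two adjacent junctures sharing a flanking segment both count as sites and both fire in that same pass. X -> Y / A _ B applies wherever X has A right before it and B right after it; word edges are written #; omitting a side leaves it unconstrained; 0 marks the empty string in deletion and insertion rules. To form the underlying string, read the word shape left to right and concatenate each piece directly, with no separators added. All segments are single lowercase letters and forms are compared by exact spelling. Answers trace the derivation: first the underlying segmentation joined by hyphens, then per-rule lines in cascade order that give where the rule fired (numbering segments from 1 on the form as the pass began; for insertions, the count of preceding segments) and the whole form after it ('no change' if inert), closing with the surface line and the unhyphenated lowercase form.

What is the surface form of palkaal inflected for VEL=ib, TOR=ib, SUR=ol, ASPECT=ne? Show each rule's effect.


underlying: palkaal-ga-il-z-dof
1. i, o -> 0 / V _: fires at position(s) 10: palkaalgalzdof
surface: palkaalgalzdof


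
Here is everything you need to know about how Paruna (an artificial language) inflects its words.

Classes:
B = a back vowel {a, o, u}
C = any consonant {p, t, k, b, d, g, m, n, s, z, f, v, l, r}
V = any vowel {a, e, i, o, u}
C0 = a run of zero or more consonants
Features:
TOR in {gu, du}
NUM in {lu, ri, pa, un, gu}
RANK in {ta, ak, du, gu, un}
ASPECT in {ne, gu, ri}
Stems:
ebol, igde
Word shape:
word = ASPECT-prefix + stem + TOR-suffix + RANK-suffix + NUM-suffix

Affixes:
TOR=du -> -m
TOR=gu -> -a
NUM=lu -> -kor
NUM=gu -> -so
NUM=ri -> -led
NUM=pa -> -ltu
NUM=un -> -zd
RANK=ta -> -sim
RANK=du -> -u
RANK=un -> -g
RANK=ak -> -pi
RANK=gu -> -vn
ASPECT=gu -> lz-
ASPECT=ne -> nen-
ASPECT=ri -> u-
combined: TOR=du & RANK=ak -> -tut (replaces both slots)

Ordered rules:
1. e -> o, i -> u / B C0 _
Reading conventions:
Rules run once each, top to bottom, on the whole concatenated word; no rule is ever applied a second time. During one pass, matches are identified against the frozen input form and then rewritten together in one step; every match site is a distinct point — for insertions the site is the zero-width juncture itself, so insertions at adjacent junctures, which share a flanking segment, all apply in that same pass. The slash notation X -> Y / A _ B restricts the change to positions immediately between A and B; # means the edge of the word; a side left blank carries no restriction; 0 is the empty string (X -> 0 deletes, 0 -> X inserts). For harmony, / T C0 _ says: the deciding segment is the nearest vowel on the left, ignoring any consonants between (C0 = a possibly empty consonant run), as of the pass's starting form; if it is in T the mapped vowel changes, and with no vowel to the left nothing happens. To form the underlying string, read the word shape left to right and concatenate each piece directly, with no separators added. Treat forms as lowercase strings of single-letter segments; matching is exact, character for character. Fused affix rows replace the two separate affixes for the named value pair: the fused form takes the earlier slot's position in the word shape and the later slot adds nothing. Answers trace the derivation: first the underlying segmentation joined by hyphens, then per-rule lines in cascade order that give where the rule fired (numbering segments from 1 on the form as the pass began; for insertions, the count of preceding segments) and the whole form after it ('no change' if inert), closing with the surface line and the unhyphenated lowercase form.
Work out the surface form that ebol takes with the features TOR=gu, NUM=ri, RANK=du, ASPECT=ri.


underlying: u-ebol-a-u-led
1. e -> o, i -> u / B C0 _: fires at position(s) 2, 9: uobolaulod
surface: uobolaulod


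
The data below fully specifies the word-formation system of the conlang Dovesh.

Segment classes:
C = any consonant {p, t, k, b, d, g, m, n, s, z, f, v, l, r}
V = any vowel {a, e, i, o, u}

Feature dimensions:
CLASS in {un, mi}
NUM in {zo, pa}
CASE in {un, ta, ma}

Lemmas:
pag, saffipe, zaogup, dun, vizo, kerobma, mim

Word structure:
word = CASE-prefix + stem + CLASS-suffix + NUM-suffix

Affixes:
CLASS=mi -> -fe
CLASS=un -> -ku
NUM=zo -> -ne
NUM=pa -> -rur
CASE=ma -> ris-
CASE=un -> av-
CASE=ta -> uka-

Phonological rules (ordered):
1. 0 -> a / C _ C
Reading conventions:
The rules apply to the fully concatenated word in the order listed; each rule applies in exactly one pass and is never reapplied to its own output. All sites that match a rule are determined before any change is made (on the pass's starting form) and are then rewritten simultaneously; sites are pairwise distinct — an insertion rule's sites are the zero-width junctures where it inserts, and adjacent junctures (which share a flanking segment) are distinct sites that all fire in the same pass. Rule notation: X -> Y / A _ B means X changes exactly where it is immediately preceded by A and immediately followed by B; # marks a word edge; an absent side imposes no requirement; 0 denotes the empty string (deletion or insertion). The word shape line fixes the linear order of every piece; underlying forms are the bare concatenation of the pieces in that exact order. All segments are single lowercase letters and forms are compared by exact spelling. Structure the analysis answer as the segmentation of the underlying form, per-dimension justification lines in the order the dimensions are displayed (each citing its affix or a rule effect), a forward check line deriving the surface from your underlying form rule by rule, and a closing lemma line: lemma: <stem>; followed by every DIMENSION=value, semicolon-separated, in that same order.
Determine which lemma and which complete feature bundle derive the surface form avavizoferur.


underlying: av-vizo-fe-rur
CLASS=mi - signalled by the affix -fe
NUM=pa - signalled by the affix -rur
CASE=un - signalled by the affix av-
check: avvizoferur -> avavizoferur
lemma: vizo; CLASS=mi; NUM=pa; CASE=un


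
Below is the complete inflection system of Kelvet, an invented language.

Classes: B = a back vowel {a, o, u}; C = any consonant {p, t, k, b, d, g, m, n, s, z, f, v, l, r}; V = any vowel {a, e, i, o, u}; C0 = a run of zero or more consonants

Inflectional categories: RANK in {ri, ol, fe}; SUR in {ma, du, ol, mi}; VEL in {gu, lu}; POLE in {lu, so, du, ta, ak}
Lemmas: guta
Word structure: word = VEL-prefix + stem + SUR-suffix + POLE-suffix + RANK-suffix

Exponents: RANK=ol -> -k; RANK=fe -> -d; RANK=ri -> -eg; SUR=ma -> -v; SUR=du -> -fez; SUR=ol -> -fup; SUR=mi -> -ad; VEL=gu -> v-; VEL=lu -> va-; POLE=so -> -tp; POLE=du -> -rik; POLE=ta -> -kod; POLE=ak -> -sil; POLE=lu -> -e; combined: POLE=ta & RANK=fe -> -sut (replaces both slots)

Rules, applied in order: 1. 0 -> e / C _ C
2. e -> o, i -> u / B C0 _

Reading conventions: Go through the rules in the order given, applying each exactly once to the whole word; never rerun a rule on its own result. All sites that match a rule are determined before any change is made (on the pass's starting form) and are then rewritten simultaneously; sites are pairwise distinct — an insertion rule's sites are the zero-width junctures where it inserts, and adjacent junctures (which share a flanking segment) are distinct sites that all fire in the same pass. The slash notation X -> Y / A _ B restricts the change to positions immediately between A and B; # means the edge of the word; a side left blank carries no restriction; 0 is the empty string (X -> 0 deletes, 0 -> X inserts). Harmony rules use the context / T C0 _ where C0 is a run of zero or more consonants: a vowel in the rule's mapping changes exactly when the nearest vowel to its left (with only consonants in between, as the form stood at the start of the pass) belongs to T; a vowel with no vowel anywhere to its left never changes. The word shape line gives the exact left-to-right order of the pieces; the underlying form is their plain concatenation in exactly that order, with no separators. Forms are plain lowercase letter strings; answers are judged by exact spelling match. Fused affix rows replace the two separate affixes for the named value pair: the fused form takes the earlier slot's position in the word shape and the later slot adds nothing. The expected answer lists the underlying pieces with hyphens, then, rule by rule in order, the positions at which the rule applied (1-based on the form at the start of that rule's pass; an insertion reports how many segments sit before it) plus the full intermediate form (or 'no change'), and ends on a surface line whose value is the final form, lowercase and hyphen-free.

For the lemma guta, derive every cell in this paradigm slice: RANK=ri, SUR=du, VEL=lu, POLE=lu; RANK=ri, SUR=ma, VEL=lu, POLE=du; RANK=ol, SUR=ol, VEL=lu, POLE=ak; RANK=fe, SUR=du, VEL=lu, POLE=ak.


cell RANK=ri, SUR=du, VEL=lu, POLE=lu:
underlying: va-guta-fez-e-eg
1. 0 -> e / C _ C: no change
2. e -> o, i -> u / B C0 _: fires at position(s) 8: vagutafozeeg
surface: vagutafozeeg

cell RANK=ri, SUR=ma, VEL=lu, POLE=du:
underlying: va-guta-v-rik-eg
1. 0 -> e / C _ C: inserts after position(s) 7: vagutaverikeg
2. e -> o, i -> u / B C0 _: fires at position(s) 8: vagutavorikeg
surface: vagutavorikeg

cell RANK=ol, SUR=ol, VEL=lu, POLE=ak:
underlying: va-guta-fup-sil-k
1. 0 -> e / C _ C: inserts after position(s) 9, 12: vagutafupesilek
2. e -> o, i -> u / B C0 _: fires at position(s) 10: vagutafuposilek
surface: vagutafuposilek

cell RANK=fe, SUR=du, VEL=lu, POLE=ak:
underlying: va-guta-fez-sil-d
1. 0 -> e / C _ C: inserts after position(s) 9, 12: vagutafezesiled
2. e -> o, i -> u / B C0 _: fires at position(s) 8: vagutafozesiled
surface: vagutafozesiled


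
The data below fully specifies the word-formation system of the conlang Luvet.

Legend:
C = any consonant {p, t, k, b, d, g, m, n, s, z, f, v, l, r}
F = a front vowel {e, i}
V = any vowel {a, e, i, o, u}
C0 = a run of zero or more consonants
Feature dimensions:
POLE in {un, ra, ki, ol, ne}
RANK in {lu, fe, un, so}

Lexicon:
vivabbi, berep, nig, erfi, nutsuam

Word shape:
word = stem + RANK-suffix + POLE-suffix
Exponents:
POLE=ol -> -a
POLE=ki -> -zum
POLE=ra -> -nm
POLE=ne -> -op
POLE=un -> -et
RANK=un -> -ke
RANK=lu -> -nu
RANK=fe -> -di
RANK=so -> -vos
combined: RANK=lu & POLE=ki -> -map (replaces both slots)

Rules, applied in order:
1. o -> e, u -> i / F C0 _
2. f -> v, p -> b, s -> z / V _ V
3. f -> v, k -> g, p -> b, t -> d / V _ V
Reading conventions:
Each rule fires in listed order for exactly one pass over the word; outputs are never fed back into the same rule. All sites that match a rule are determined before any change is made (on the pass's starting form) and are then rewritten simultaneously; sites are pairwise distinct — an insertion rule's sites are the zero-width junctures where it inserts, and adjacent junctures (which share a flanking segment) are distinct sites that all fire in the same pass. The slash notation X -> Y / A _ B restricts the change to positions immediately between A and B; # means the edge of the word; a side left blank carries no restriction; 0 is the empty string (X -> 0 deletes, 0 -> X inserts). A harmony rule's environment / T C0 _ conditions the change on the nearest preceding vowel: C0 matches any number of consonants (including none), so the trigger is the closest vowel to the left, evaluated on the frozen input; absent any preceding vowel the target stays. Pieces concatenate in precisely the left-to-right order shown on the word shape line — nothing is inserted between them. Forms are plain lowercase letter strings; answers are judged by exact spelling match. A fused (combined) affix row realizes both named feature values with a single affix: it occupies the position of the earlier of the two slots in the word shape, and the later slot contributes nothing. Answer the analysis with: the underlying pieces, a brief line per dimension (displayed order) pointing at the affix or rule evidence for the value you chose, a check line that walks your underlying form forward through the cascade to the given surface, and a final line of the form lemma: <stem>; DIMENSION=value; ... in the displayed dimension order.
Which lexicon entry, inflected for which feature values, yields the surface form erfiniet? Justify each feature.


underlying: erfi-nu-et
POLE=un - signalled by the affix -et
RANK=lu - signalled by the affix -nu
check: erfinuet -> erfiniet -> erfiniet -> erfiniet
lemma: erfi; POLE=un; RANK=lu


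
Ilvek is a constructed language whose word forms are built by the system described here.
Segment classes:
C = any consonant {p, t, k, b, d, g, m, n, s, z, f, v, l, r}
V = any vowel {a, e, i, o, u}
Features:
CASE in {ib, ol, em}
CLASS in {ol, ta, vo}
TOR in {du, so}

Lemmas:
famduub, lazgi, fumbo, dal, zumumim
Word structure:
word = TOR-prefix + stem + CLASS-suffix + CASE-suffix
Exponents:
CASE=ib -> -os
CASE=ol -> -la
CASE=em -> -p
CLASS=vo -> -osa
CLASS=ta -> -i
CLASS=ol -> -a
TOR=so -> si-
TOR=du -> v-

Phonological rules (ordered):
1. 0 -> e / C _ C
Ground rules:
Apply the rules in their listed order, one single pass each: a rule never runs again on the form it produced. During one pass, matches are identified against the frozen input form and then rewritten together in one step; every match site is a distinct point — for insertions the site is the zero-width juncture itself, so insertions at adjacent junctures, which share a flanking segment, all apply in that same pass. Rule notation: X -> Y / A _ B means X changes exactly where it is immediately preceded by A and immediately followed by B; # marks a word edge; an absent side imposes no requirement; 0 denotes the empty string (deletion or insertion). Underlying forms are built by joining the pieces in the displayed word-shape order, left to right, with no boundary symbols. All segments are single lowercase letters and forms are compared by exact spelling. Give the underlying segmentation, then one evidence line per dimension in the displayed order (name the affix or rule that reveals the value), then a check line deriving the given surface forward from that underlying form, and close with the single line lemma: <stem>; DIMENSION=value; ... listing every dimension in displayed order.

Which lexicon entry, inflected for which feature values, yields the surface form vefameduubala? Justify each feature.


underlying: v-famduub-a-la
CASE=ol - signalled by the affix -la
CLASS=ol - signalled by the affix -a
TOR=du - signalled by the affix v-
check: vfamduubala -> vefameduubala
lemma: famduub; CASE=ol; CLASS=ol; TOR=du


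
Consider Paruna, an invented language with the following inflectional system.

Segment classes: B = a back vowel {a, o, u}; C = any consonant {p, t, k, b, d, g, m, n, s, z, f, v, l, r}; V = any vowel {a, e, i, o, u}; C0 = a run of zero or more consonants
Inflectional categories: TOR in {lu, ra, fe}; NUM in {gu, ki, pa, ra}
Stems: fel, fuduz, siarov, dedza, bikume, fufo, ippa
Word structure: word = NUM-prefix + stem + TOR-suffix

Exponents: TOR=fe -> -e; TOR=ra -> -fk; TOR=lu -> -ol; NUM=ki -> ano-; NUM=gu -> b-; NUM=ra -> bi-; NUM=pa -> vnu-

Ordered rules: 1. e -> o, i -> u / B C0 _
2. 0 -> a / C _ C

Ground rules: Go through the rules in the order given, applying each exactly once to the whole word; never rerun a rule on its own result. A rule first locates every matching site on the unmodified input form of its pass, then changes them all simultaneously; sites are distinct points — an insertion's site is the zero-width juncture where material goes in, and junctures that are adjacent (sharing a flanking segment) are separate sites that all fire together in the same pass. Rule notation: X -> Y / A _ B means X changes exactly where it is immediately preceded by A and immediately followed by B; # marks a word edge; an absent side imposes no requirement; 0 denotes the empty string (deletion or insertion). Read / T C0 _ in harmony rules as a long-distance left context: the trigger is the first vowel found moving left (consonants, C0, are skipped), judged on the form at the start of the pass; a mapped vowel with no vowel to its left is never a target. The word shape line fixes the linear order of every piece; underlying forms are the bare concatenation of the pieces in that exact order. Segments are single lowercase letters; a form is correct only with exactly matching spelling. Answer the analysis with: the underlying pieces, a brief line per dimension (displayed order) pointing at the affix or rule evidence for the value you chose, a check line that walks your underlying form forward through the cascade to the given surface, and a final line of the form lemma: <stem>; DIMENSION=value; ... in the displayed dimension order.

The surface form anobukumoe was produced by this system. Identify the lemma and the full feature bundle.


underlying: ano-bikume-e
TOR=fe - signalled by the affix -e
NUM=ki - signalled by the affix ano-
check: anobikumee -> anobukumoe -> anobukumoe
lemma: bikume; TOR=fe; NUM=ki


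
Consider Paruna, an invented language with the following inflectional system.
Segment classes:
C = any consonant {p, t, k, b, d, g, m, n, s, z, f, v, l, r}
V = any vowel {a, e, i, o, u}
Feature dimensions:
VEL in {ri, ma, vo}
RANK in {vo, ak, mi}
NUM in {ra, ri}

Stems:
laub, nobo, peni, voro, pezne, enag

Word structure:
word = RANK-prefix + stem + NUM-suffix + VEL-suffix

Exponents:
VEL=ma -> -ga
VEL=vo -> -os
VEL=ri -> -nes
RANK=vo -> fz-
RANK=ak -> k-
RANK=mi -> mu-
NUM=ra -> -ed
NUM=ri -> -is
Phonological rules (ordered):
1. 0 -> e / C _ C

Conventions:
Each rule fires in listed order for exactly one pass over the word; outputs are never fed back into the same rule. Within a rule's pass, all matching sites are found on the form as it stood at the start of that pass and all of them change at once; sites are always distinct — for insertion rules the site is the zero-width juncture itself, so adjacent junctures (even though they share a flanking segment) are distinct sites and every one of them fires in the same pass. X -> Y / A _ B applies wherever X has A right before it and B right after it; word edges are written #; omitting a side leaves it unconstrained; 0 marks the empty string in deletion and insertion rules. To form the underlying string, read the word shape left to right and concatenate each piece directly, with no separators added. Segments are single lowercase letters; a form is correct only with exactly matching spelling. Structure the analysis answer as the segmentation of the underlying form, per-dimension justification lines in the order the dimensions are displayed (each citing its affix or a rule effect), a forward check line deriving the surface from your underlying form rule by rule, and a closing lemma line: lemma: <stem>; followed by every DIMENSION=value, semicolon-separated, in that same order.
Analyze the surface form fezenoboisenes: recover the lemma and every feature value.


underlying: fz-nobo-is-nes
VEL=ri - signalled by the affix -nes
RANK=vo - signalled by the affix fz-
NUM=ri - signalled by the affix -is
check: fznoboisnes -> fezenoboisenes
lemma: nobo; VEL=ri; RANK=vo; NUM=ri


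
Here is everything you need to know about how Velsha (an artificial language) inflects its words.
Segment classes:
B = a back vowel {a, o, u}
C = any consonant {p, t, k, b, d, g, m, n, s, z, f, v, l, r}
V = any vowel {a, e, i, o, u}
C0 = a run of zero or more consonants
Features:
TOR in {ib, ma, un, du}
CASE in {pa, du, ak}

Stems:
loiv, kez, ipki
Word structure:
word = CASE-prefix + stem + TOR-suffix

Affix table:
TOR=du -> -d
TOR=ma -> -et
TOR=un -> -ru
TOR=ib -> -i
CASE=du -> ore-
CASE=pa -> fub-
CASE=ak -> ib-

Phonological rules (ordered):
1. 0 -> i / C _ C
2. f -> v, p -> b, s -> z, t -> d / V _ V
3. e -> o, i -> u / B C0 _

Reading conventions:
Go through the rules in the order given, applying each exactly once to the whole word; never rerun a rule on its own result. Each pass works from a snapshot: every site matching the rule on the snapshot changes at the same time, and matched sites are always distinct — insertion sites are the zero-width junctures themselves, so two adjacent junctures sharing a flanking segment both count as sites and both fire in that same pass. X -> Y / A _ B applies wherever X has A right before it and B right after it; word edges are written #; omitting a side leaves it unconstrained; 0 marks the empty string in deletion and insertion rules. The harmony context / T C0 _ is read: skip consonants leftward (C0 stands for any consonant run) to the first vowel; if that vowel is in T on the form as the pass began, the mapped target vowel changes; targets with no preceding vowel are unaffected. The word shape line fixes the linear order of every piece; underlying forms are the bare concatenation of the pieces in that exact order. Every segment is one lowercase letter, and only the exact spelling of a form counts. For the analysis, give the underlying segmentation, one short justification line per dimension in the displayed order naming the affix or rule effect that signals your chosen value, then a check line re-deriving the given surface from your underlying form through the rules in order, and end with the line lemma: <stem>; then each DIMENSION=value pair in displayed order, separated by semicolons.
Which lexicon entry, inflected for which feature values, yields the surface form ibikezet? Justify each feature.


underlying: ib-kez-et
TOR=ma - signalled by the affix -et
CASE=ak - signalled by the affix ib-
check: ibkezet -> ibikezet -> ibikezet -> ibikezet
lemma: kez; TOR=ma; CASE=ak


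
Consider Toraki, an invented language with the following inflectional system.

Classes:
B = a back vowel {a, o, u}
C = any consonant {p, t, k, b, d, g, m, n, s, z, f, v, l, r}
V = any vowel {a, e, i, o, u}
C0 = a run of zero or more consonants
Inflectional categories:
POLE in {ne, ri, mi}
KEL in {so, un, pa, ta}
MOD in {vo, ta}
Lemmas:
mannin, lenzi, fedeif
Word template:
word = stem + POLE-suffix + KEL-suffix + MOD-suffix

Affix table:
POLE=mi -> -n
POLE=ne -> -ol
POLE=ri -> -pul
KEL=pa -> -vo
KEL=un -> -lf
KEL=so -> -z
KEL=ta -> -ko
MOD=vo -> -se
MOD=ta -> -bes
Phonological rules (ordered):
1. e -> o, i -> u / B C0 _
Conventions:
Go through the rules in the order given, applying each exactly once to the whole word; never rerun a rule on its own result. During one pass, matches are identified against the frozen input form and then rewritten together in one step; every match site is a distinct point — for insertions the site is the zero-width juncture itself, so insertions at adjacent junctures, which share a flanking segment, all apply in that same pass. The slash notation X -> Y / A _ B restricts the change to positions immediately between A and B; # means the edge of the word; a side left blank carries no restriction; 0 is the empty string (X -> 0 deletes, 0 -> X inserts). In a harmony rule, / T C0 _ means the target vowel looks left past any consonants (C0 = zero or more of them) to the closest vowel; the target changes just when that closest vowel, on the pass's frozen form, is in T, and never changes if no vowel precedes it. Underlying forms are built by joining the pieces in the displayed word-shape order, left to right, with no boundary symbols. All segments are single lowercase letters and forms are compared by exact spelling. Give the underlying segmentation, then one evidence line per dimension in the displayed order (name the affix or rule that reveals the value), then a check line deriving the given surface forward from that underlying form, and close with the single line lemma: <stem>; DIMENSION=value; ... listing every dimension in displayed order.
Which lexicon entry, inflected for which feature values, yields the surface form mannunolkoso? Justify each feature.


underlying: mannin-ol-ko-se
POLE=ne - signalled by the affix -ol
KEL=ta - signalled by the affix -ko
MOD=vo - signalled by the affix -se
check: manninolkose -> mannunolkoso
lemma: mannin; POLE=ne; KEL=ta; MOD=vo


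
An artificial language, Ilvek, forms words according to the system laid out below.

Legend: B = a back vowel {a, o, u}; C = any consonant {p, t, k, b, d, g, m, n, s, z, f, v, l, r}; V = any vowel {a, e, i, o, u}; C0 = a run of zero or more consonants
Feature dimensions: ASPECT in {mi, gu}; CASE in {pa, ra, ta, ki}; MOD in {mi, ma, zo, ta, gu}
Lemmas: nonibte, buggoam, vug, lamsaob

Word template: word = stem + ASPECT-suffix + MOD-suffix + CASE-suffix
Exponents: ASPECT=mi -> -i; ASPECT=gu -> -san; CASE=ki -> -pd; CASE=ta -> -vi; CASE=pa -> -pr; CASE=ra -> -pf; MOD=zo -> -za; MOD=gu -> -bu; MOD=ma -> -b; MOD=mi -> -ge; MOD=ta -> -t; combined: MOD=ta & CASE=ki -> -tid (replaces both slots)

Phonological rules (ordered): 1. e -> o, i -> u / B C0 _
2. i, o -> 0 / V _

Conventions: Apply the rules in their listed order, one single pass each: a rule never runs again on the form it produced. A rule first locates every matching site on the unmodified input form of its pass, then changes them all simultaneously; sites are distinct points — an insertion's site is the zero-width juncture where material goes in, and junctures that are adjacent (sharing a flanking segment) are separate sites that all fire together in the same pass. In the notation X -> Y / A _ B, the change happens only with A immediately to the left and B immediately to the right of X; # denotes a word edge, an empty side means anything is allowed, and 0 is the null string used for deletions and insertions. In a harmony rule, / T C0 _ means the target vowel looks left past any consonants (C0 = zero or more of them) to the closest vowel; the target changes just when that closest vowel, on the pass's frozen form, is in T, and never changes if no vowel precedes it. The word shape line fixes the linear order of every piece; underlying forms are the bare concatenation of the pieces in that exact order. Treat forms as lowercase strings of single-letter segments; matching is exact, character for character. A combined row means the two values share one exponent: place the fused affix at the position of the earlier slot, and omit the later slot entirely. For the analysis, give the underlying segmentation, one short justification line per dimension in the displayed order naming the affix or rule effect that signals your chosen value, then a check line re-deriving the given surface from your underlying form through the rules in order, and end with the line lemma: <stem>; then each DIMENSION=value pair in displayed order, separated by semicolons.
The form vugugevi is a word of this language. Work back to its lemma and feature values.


underlying: vug-i-ge-vi
ASPECT=mi - signalled by the affix -i
CASE=ta - signalled by the affix -vi
MOD=mi - signalled by the affix -ge
check: vugigevi -> vugugevi -> vugugevi
lemma: vug; ASPECT=mi; CASE=ta; MOD=mi


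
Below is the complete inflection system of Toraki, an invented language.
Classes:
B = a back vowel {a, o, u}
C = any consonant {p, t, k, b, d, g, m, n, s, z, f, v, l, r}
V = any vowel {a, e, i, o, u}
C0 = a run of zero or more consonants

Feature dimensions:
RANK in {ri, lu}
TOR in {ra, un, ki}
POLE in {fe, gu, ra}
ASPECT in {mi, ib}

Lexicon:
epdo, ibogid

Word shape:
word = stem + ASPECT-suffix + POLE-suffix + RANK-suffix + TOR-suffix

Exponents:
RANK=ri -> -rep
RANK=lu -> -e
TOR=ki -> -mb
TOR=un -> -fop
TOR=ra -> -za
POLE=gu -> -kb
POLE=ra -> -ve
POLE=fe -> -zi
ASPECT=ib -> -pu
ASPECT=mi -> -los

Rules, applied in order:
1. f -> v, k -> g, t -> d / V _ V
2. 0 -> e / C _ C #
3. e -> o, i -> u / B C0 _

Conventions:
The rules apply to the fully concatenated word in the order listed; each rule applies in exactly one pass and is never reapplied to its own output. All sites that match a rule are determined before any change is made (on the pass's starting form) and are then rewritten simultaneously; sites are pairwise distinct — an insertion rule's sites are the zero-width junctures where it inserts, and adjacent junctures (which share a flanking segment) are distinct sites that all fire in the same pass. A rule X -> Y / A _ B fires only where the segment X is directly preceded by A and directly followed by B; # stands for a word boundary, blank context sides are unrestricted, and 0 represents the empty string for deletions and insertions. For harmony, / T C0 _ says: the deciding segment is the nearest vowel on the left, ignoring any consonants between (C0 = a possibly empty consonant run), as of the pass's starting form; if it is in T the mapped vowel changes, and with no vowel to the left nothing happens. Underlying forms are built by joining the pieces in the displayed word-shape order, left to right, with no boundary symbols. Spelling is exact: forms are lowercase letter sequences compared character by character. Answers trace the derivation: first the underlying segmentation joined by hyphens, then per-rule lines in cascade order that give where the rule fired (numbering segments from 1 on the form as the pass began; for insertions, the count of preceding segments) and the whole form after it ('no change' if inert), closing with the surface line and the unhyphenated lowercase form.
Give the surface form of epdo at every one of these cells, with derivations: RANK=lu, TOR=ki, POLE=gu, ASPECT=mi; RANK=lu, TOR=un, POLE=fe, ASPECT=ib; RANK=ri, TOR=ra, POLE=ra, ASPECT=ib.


cell RANK=lu, TOR=ki, POLE=gu, ASPECT=mi:
underlying: epdo-los-kb-e-mb
1. f -> v, k -> g, t -> d / V _ V: no change
2. 0 -> e / C _ C #: inserts after position(s) 11: epdoloskbemeb
3. e -> o, i -> u / B C0 _: fires at position(s) 10: epdoloskbomeb
surface: epdoloskbomeb

cell RANK=lu, TOR=un, POLE=fe, ASPECT=ib:
underlying: epdo-pu-zi-e-fop
1. f -> v, k -> g, t -> d / V _ V: fires at position(s) 10: epdopuzievop
2. 0 -> e / C _ C #: no change
3. e -> o, i -> u / B C0 _: fires at position(s) 8: epdopuzuevop
surface: epdopuzuevop

cell RANK=ri, TOR=ra, POLE=ra, ASPECT=ib:
underlying: epdo-pu-ve-rep-za
1. f -> v, k -> g, t -> d / V _ V: no change
2. 0 -> e / C _ C #: no change
3. e -> o, i -> u / B C0 _: fires at position(s) 8: epdopuvorepza
surface: epdopuvorepza
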